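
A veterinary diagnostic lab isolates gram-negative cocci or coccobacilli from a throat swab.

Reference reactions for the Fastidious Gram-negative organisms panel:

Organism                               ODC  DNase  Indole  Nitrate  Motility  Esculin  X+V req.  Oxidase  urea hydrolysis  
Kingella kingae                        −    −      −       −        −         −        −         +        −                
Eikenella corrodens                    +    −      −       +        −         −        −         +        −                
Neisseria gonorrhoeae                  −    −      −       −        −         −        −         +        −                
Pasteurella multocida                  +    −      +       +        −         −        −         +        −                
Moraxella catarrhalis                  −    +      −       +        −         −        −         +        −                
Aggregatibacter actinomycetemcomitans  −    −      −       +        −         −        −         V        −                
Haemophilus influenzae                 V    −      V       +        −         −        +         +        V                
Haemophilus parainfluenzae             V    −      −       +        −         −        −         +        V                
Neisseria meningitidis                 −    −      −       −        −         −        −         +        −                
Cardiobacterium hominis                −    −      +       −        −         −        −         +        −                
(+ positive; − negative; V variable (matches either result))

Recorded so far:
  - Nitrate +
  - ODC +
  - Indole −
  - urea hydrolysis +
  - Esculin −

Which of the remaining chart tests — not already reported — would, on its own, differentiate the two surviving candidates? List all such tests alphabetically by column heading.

X+V req.

Esculin −: all 10 remaining candidates are consistent.
ODC +: excludes 6 organisms — 4 left.
Indole −: excludes Pasteurella multocida — 3 left.
Nitrate +: all 3 remaining candidates are consistent.
urea hydrolysis +: excludes Eikenella corrodens — 2 left.
Two candidates remain: Haemophilus influenzae and Haemophilus parainfluenzae.
  DNase: − vs − — same for both, does not separate.
  Motility: − vs − — same for both, does not separate.
  X+V req.: Haemophilus influenzae +, Haemophilus parainfluenzae − — discriminates.
  Oxidase: + vs + — same for both, does not separate.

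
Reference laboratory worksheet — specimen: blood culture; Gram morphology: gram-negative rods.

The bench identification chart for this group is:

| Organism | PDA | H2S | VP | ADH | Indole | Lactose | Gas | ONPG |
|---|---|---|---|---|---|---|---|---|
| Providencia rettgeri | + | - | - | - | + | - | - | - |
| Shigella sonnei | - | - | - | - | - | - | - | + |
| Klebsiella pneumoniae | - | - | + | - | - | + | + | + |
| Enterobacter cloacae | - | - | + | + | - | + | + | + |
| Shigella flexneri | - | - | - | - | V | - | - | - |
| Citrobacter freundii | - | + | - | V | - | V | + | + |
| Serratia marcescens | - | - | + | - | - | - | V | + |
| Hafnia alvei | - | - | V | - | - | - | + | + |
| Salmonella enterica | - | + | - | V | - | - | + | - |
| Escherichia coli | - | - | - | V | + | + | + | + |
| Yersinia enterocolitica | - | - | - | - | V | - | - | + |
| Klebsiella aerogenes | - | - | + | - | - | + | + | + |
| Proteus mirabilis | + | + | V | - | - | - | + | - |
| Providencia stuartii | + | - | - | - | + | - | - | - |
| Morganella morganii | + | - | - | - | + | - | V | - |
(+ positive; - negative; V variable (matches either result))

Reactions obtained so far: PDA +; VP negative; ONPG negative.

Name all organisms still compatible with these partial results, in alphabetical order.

ONPG -: excludes 9 organisms — 6 left.
VP -: all 6 remaining candidates are consistent.
PDA +: excludes Shigella flexneri, Salmonella enterica — 4 left.

Morganella morganii, Proteus mirabilis, Providencia rettgeri, Providencia stuartii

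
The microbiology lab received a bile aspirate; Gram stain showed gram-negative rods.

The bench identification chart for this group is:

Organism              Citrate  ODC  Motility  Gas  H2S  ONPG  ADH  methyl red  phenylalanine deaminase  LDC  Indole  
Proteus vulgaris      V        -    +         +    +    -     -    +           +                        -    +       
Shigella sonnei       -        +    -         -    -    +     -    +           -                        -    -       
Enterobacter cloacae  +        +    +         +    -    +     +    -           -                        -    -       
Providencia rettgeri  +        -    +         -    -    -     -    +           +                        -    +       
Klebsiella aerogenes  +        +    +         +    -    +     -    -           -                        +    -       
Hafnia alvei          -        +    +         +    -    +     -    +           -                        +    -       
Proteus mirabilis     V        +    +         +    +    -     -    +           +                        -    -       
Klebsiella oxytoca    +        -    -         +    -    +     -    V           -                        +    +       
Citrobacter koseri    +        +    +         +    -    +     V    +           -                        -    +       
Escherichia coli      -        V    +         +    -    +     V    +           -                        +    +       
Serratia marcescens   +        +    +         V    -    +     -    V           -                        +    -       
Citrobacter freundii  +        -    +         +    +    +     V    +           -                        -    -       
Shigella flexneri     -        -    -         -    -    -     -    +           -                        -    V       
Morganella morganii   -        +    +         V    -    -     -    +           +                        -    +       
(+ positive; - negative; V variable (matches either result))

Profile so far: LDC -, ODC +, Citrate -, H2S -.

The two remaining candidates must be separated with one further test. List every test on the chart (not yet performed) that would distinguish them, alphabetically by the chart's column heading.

Indole, Motility, ONPG, phenylalanine deaminase

ODC +: excludes 5 organisms — 9 left.
H2S -: excludes Proteus mirabilis — 8 left.
LDC -: excludes Klebsiella aerogenes, Hafnia alvei, Escherichia coli, Serratia marcescens — 4 left.
Citrate -: excludes Enterobacter cloacae, Citrobacter koseri — 2 left.
Two candidates remain: Morganella morganii and Shigella sonnei.
  Motility: Morganella morganii +, Shigella sonnei - — discriminates.
  Gas: V vs - — variable for at least one, does not separate.
  ONPG: Morganella morganii -, Shigella sonnei + — discriminates.
  ADH: - vs - — same for both, does not separate.
  methyl red: + vs + — same for both, does not separate.
  phenylalanine deaminase: Morganella morganii +, Shigella sonnei - — discriminates.
  Indole: Morganella morganii +, Shigella sonnei - — discriminates.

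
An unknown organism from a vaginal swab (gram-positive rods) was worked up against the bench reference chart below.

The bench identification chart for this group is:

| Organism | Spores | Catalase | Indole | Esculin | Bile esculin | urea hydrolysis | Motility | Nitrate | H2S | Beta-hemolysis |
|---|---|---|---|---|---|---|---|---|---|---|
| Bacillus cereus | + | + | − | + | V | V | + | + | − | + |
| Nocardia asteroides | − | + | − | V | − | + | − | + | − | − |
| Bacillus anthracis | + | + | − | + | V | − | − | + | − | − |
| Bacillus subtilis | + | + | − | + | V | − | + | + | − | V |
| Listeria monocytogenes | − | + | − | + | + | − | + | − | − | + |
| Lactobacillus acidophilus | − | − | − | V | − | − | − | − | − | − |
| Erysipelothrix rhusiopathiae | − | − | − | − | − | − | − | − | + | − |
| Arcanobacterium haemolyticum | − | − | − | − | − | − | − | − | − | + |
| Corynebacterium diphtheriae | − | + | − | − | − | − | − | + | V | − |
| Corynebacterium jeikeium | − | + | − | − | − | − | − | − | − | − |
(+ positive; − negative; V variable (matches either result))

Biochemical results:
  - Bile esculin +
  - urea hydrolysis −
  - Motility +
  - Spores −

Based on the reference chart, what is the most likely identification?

Listeria monocytogenes

urea hydrolysis −: excludes Nocardia asteroides — 9 left.
Motility +: excludes 6 organisms — 3 left.
Bile esculin +: all 3 remaining candidates are consistent.
Spores −: excludes Bacillus cereus, Bacillus subtilis — 1 left.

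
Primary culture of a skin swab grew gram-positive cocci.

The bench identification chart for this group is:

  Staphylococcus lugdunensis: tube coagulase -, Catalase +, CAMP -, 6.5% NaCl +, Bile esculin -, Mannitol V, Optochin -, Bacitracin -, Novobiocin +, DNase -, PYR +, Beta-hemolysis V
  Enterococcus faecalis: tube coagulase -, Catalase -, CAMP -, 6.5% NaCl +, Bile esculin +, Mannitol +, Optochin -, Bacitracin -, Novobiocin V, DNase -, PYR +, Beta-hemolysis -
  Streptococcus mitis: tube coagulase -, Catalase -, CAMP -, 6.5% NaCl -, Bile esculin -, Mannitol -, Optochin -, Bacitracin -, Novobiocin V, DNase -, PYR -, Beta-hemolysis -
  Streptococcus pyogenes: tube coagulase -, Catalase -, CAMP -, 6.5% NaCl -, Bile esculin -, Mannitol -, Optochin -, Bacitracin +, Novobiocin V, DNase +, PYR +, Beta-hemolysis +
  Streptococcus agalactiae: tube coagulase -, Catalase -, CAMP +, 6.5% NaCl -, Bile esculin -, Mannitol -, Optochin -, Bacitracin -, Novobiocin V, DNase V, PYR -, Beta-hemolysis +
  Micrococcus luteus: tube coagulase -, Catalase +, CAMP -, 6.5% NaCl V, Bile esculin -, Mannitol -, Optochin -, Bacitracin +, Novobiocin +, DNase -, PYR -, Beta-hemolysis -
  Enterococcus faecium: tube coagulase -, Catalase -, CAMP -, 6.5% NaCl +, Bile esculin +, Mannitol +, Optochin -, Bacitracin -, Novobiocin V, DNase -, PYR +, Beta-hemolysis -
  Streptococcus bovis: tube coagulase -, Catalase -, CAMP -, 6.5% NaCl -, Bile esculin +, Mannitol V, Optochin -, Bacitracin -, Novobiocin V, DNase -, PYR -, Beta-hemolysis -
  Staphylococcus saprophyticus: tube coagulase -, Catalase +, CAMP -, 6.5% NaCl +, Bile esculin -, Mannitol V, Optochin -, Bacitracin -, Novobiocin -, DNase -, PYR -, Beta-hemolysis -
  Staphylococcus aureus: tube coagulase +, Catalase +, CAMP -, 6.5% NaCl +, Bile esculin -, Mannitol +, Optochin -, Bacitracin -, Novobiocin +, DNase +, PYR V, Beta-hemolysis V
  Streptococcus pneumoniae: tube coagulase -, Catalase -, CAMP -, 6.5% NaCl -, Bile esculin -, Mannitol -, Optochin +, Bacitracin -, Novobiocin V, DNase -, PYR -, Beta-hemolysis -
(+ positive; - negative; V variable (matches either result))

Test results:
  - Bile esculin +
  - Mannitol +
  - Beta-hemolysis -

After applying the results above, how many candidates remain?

3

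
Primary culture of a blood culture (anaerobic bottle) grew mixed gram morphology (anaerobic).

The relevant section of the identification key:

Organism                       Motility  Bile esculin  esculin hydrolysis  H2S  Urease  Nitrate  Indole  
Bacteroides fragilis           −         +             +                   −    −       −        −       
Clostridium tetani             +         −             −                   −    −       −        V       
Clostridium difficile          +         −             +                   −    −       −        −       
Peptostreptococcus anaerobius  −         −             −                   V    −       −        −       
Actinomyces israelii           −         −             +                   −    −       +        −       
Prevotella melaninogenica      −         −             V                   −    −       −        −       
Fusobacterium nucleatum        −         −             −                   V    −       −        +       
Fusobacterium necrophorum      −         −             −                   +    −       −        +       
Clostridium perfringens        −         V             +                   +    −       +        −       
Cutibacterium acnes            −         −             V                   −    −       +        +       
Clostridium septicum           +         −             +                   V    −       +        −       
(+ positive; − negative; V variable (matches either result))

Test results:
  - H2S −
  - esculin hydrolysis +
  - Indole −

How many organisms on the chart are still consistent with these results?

esculin hydrolysis +: excludes Clostridium tetani, Peptostreptococcus anaerobius, Fusobacterium nucleatum, Fusobacterium necrophorum — 7 left.
Indole −: excludes Cutibacterium acnes — 6 left.
H2S −: excludes Clostridium perfringens — 5 left.
Still consistent: Actinomyces israelii, Bacteroides fragilis, Clostridium difficile, Clostridium septicum, Prevotella melaninogenica.

5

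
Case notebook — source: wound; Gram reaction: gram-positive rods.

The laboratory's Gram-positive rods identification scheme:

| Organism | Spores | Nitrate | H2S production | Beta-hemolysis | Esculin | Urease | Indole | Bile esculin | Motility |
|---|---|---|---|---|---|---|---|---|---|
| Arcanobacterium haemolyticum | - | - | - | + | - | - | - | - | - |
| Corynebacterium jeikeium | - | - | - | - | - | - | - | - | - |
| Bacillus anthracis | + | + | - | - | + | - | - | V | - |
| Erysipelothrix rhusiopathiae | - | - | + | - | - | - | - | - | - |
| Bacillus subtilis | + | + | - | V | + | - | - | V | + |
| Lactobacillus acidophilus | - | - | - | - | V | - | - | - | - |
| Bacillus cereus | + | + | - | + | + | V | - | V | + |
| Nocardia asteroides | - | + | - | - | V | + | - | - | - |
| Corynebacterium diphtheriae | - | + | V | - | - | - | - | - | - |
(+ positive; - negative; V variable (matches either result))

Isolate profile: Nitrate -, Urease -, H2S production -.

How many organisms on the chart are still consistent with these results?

3

H2S production -: excludes Erysipelothrix rhusiopathiae — 8 left.
Nitrate -: excludes 5 organisms — 3 left.
Urease -: all 3 remaining candidates are consistent.
Still consistent: Arcanobacterium haemolyticum, Corynebacterium jeikeium, Lactobacillus acidophilus.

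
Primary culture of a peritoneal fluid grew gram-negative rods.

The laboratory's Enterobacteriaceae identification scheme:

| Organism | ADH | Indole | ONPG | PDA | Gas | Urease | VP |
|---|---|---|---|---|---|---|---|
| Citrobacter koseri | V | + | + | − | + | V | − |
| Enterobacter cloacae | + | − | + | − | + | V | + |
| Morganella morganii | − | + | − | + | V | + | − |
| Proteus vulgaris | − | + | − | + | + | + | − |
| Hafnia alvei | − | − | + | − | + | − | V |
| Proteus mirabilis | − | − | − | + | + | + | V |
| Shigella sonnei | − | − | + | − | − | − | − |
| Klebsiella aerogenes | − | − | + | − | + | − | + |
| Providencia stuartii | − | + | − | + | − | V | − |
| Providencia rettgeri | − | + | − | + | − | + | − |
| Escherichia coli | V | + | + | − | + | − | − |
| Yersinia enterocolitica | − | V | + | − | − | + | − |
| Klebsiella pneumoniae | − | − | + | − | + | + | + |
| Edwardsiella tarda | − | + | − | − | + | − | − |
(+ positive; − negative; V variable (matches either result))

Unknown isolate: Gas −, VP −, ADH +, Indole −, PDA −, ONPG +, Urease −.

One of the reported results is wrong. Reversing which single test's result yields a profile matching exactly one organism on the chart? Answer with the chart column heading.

ADH

As reported, no row in the chart matches all 7 reactions.
Reversing ADH (to −) → unique match: Shigella sonnei.
Reversing ONPG → still no organism matches.
Reversing Indole → still no organism matches.
Reversing Urease → still no organism matches.
Reversing Gas → still no organism matches.
Reversing PDA → still no organism matches.
Reversing VP → still no organism matches.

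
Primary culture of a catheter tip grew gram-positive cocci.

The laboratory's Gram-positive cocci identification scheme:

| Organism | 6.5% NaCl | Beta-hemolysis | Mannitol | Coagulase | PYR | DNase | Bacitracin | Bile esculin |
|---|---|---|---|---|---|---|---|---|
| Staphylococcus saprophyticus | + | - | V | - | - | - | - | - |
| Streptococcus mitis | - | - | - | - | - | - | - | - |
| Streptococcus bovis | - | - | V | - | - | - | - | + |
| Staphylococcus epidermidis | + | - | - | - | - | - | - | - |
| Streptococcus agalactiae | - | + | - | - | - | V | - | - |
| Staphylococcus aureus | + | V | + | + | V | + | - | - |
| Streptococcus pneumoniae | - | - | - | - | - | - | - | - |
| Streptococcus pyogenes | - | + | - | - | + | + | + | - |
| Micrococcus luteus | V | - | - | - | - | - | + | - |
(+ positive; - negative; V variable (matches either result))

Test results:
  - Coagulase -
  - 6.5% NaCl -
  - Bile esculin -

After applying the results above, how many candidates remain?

Coagulase -: excludes Staphylococcus aureus — 8 left.
Bile esculin -: excludes Streptococcus bovis — 7 left.
6.5% NaCl -: excludes Staphylococcus saprophyticus, Staphylococcus epidermidis — 5 left.
Still consistent: Micrococcus luteus, Streptococcus agalactiae, Streptococcus mitis, Streptococcus pneumoniae, Streptococcus pyogenes.

5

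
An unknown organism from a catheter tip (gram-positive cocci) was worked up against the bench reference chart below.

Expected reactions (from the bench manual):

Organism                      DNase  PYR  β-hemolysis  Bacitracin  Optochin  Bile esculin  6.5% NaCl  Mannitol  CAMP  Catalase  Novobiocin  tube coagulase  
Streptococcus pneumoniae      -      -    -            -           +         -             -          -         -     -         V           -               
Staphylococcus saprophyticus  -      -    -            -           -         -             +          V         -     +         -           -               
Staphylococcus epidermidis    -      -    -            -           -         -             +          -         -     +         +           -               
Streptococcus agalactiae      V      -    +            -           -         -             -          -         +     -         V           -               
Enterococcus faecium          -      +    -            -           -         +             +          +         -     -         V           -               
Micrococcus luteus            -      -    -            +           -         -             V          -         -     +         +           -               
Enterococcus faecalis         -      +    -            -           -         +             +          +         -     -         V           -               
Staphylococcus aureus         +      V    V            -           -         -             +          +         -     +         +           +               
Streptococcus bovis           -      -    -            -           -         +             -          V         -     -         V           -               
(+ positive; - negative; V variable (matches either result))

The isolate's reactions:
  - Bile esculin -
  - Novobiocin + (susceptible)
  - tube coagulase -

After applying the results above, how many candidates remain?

Novobiocin +: excludes Staphylococcus saprophyticus — 8 left.
Bile esculin -: excludes Enterococcus faecium, Enterococcus faecalis, Streptococcus bovis — 5 left.
tube coagulase -: excludes Staphylococcus aureus — 4 left.
Still consistent: Micrococcus luteus, Staphylococcus epidermidis, Streptococcus agalactiae, Streptococcus pneumoniae.

4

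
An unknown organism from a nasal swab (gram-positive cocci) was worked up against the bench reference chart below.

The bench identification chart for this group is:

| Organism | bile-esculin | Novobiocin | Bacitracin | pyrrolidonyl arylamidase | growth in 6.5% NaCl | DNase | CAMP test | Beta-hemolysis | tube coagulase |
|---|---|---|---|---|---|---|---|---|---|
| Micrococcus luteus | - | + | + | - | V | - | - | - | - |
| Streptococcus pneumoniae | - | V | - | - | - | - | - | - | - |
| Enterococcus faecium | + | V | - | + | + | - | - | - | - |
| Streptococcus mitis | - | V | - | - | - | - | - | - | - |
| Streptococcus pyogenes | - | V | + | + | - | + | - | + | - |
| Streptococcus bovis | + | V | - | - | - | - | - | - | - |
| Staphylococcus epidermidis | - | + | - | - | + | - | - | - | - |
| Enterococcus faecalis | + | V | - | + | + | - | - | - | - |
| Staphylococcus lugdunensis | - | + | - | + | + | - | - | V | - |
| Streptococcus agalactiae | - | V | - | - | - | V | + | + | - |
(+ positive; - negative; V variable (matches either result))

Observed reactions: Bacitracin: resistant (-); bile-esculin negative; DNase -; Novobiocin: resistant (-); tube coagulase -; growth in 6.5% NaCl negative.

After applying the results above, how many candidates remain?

3

growth in 6.5% NaCl -: excludes Enterococcus faecium, Staphylococcus epidermidis, Enterococcus faecalis, Staphylococcus lugdunensis — 6 left.
tube coagulase -: all 6 remaining candidates are consistent.
Bacitracin -: excludes Micrococcus luteus, Streptococcus pyogenes — 4 left.
Novobiocin -: all 4 remaining candidates are consistent.
DNase -: all 4 remaining candidates are consistent.
bile-esculin -: excludes Streptococcus bovis — 3 left.
Still consistent: Streptococcus agalactiae, Streptococcus mitis, Streptococcus pneumoniae.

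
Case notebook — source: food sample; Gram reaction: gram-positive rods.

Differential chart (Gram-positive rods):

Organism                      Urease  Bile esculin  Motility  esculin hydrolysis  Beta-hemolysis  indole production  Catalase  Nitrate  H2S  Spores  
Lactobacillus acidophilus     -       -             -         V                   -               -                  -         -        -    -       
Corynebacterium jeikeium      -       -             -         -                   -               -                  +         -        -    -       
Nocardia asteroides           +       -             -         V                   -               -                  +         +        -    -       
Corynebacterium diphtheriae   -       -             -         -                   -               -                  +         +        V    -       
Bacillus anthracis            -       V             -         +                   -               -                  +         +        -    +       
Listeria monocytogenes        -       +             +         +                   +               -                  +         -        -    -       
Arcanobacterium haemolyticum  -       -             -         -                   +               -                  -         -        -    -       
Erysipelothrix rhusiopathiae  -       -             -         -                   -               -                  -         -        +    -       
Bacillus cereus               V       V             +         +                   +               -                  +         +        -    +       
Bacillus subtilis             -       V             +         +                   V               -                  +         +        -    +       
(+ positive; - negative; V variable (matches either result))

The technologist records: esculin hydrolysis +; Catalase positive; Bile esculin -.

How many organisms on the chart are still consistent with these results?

4

Bile esculin -: excludes Listeria monocytogenes — 9 left.
esculin hydrolysis +: excludes Corynebacterium jeikeium, Corynebacterium diphtheriae, Arcanobacterium haemolyticum, Erysipelothrix rhusiopathiae — 5 left.
Catalase +: excludes Lactobacillus acidophilus — 4 left.
Still consistent: Bacillus anthracis, Bacillus cereus, Bacillus subtilis, Nocardia asteroides.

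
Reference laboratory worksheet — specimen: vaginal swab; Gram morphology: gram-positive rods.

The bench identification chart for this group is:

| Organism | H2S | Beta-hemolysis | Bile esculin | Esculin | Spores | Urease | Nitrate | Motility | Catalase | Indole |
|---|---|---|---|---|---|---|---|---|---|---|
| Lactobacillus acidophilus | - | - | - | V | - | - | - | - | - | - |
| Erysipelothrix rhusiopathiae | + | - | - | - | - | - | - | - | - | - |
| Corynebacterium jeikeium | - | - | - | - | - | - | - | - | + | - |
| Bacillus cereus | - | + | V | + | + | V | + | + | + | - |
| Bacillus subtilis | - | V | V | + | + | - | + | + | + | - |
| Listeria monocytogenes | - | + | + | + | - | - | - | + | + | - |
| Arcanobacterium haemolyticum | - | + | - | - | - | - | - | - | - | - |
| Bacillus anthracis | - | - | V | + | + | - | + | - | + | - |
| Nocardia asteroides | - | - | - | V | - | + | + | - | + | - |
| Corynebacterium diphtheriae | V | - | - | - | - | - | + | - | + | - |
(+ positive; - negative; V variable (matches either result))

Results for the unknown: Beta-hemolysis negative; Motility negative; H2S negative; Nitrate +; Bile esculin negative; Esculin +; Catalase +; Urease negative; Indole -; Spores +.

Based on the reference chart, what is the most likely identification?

Beta-hemolysis -: excludes Bacillus cereus, Listeria monocytogenes, Arcanobacterium haemolyticum — 7 left.
Indole -: all 7 remaining candidates are consistent.
Spores +: excludes 5 organisms — 2 left.
Nitrate +: all 2 remaining candidates are consistent.
Motility -: excludes Bacillus subtilis — 1 left.
Catalase +: the one remaining candidate is consistent.
Urease -: the one remaining candidate is consistent.
Esculin +: the one remaining candidate is consistent.
Bile esculin -: the one remaining candidate is consistent.
H2S -: the one remaining candidate is consistent.

Bacillus anthracis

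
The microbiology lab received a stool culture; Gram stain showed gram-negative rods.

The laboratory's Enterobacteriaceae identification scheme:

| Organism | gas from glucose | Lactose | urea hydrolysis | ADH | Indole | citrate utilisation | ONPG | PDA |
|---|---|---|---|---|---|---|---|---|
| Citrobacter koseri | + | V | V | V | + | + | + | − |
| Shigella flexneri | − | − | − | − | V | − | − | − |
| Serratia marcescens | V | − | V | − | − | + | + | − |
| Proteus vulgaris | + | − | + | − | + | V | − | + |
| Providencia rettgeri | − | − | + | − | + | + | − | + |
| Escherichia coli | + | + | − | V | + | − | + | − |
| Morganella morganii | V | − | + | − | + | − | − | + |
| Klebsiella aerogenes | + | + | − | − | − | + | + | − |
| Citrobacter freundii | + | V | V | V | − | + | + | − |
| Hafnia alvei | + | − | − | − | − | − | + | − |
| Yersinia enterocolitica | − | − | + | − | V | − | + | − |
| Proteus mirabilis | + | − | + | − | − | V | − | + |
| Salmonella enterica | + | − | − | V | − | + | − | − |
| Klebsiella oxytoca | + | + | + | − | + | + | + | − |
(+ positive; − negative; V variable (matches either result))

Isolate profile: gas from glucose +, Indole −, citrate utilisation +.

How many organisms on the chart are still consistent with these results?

gas from glucose +: excludes Shigella flexneri, Providencia rettgeri, Yersinia enterocolitica — 11 left.
Indole −: excludes 5 organisms — 6 left.
citrate utilisation +: excludes Hafnia alvei — 5 left.
Still consistent: Citrobacter freundii, Klebsiella aerogenes, Proteus mirabilis, Salmonella enterica, Serratia marcescens.

5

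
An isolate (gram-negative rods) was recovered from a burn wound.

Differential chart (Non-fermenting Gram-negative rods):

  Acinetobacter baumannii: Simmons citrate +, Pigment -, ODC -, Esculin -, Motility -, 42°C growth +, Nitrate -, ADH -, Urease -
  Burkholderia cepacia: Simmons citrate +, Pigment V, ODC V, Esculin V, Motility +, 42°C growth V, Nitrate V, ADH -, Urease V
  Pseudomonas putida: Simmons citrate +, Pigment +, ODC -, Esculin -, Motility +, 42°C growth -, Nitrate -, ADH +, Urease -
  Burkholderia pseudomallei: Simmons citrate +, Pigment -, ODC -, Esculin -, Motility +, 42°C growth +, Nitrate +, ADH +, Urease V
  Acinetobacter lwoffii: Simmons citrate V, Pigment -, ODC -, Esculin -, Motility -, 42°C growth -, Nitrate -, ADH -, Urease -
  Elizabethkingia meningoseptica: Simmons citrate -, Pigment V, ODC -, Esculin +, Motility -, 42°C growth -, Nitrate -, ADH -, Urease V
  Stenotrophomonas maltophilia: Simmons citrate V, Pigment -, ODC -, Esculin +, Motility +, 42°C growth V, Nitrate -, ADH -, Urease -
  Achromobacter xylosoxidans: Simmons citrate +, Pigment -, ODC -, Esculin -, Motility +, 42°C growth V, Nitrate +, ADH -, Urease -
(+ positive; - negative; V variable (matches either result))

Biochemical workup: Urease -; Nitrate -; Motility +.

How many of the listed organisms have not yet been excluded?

3

Motility +: excludes Acinetobacter baumannii, Acinetobacter lwoffii, Elizabethkingia meningoseptica — 5 left.
Nitrate -: excludes Burkholderia pseudomallei, Achromobacter xylosoxidans — 3 left.
Urease -: all 3 remaining candidates are consistent.
Still consistent: Burkholderia cepacia, Pseudomonas putida, Stenotrophomonas maltophilia.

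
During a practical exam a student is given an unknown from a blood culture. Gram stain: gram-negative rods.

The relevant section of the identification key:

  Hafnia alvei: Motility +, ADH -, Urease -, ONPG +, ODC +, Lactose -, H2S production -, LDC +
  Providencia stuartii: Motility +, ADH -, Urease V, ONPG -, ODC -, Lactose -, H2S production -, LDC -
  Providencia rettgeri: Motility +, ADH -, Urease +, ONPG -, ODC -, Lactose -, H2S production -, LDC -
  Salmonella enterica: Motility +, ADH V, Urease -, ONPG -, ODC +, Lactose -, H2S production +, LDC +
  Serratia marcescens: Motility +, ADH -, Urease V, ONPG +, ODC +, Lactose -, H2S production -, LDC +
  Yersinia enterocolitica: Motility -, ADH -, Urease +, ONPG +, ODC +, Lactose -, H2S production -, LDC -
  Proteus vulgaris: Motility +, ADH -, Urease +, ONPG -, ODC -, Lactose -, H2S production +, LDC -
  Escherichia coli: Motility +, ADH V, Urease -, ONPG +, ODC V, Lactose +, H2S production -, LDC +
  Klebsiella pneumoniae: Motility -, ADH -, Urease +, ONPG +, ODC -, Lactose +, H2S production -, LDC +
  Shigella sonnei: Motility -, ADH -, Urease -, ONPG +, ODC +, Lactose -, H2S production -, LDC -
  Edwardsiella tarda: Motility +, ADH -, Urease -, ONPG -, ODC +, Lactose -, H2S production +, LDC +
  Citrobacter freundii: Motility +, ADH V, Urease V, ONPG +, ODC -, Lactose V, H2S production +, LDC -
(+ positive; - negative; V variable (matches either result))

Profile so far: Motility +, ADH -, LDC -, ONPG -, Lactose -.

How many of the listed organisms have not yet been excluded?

3

ADH -: all 12 remaining candidates are consistent.
LDC -: excludes 6 organisms — 6 left.
Motility +: excludes Yersinia enterocolitica, Shigella sonnei — 4 left.
Lactose -: all 4 remaining candidates are consistent.
ONPG -: excludes Citrobacter freundii — 3 left.
Still consistent: Proteus vulgaris, Providencia rettgeri, Providencia stuartii.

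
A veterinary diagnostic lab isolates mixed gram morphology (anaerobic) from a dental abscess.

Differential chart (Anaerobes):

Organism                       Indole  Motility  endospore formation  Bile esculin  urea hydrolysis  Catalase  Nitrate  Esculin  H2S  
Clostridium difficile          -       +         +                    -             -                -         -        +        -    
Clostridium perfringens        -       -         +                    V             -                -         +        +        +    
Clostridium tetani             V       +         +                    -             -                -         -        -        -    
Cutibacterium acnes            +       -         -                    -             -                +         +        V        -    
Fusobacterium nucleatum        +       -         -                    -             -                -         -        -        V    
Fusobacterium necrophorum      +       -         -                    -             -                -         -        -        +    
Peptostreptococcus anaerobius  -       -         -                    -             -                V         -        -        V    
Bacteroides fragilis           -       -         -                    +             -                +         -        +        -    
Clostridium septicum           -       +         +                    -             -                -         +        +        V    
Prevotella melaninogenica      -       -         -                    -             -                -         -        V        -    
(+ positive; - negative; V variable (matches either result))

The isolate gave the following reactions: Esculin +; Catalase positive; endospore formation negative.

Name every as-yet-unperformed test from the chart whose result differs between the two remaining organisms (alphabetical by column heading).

Bile esculin, Indole, Nitrate

endospore formation -: excludes Clostridium difficile, Clostridium perfringens, Clostridium tetani, Clostridium septicum — 6 left.
Esculin +: excludes Fusobacterium nucleatum, Fusobacterium necrophorum, Peptostreptococcus anaerobius — 3 left.
Catalase +: excludes Prevotella melaninogenica — 2 left.
Two candidates remain: Bacteroides fragilis and Cutibacterium acnes.
  Indole: Bacteroides fragilis -, Cutibacterium acnes + — discriminates.
  Motility: - vs - — same for both, does not separate.
  Bile esculin: Bacteroides fragilis +, Cutibacterium acnes - — discriminates.
  urea hydrolysis: - vs - — same for both, does not separate.
  Nitrate: Bacteroides fragilis -, Cutibacterium acnes + — discriminates.
  H2S: - vs - — same for both, does not separate.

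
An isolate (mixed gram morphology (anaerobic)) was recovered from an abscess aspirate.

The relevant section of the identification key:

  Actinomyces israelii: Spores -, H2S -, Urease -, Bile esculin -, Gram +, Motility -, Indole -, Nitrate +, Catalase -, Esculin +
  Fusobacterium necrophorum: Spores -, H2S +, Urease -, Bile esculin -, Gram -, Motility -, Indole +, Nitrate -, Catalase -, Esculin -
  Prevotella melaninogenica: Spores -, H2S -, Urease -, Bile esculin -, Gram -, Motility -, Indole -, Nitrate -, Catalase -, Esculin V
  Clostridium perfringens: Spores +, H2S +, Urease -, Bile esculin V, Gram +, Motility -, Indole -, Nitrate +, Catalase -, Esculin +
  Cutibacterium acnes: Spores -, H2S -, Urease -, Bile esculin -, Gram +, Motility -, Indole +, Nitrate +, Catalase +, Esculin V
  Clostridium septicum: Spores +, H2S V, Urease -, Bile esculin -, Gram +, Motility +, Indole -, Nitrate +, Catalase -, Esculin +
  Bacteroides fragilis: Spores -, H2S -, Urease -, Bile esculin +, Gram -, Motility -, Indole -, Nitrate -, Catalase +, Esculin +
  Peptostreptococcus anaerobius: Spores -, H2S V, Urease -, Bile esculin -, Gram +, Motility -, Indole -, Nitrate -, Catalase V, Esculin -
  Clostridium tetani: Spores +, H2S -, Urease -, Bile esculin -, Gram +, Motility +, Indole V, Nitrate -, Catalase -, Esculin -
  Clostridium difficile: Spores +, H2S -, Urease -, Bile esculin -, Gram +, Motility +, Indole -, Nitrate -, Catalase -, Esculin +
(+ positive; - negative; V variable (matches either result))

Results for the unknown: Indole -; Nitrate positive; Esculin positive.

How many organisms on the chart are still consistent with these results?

3

Nitrate +: excludes 6 organisms — 4 left.
Indole -: excludes Cutibacterium acnes — 3 left.
Esculin +: all 3 remaining candidates are consistent.
Still consistent: Actinomyces israelii, Clostridium perfringens, Clostridium septicum.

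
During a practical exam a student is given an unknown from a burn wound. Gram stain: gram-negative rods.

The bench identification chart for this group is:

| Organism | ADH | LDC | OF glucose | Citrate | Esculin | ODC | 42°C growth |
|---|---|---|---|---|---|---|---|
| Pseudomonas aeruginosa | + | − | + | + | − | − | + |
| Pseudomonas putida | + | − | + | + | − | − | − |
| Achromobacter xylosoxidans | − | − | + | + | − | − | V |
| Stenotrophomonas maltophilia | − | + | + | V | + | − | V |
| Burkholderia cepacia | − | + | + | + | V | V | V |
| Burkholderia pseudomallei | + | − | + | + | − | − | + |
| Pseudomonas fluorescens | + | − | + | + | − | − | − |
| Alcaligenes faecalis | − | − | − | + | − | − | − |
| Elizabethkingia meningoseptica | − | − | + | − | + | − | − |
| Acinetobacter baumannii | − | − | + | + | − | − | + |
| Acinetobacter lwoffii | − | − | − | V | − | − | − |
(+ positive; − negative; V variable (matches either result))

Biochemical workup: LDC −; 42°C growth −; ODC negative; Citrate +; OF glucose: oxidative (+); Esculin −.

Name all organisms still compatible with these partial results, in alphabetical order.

Esculin −: excludes Stenotrophomonas maltophilia, Elizabethkingia meningoseptica — 9 left.
LDC −: excludes Burkholderia cepacia — 8 left.
OF glucose +: excludes Alcaligenes faecalis, Acinetobacter lwoffii — 6 left.
ODC −: all 6 remaining candidates are consistent.
Citrate +: all 6 remaining candidates are consistent.
42°C growth −: excludes Pseudomonas aeruginosa, Burkholderia pseudomallei, Acinetobacter baumannii — 3 left.

Achromobacter xylosoxidans, Pseudomonas fluorescens, Pseudomonas putida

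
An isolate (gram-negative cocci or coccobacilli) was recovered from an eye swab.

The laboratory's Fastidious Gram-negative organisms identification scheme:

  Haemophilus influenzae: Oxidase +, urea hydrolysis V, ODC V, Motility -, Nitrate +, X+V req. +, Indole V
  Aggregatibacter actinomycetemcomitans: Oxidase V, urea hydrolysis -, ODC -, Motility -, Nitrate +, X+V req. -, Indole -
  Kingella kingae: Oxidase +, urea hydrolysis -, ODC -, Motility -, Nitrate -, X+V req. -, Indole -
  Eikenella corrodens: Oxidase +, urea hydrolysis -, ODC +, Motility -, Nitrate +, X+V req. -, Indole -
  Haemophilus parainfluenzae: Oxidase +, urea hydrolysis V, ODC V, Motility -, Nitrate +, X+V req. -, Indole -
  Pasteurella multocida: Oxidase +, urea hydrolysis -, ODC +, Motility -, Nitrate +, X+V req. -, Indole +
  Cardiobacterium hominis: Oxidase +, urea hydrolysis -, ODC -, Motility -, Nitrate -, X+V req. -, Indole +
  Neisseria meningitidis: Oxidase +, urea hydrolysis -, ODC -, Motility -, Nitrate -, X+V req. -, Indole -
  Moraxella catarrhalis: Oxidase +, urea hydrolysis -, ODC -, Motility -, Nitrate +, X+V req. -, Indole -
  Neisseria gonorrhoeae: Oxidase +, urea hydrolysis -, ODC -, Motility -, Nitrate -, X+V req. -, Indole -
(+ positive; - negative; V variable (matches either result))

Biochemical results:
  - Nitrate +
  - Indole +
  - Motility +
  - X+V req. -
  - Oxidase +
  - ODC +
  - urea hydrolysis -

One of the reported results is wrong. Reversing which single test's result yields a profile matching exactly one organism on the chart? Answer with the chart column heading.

As reported, no row in the chart matches all 7 reactions.
Reversing ODC → still no organism matches.
Reversing Motility (to -) → unique match: Pasteurella multocida.
Reversing urea hydrolysis → still no organism matches.
Reversing Indole → still no organism matches.
Reversing Nitrate → still no organism matches.
Reversing Oxidase → still no organism matches.
Reversing X+V req. → still no organism matches.

Motility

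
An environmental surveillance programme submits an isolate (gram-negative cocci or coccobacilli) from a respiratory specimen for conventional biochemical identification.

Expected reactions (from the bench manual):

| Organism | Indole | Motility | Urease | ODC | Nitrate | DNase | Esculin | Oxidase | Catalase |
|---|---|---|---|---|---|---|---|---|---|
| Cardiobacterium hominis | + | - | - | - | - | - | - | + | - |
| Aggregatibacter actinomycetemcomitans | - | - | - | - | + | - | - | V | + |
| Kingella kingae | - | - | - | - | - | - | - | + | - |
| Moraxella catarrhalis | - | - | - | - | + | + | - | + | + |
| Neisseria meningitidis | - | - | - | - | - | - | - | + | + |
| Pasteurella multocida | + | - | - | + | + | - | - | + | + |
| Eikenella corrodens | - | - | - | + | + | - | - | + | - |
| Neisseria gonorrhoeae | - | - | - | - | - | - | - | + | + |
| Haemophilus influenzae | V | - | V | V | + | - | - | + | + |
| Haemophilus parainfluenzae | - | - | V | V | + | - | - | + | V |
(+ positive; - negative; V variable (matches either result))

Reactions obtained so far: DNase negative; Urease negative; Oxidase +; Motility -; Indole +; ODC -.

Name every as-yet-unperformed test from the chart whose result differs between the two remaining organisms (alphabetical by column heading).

Catalase, Nitrate

DNase -: excludes Moraxella catarrhalis — 9 left.
Indole +: excludes 6 organisms — 3 left.
Urease -: all 3 remaining candidates are consistent.
Motility -: all 3 remaining candidates are consistent.
Oxidase +: all 3 remaining candidates are consistent.
ODC -: excludes Pasteurella multocida — 2 left.
Two candidates remain: Cardiobacterium hominis and Haemophilus influenzae.
  Nitrate: Cardiobacterium hominis -, Haemophilus influenzae + — discriminates.
  Esculin: - vs - — same for both, does not separate.
  Catalase: Cardiobacterium hominis -, Haemophilus influenzae + — discriminates.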